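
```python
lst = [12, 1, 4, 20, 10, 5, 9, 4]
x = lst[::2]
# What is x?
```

lst has length 8. The slice lst[::2] selects indices [0, 2, 4, 6] (0->12, 2->4, 4->10, 6->9), giving [12, 4, 10, 9].

[12, 4, 10, 9]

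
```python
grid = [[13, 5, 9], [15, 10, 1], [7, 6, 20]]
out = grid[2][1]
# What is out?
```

grid[2] = [7, 6, 20]. Taking column 1 of that row yields 6.

6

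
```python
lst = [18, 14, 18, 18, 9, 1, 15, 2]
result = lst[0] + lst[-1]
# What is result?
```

lst has length 8. lst[0] = 18.
lst has length 8. Negative index -1 maps to positive index 8 + (-1) = 7. lst[7] = 2.
Sum: 18 + 2 = 20.

20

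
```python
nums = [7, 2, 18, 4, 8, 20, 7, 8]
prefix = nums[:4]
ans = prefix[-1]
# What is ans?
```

nums has length 8. The slice nums[:4] selects indices [0, 1, 2, 3] (0->7, 1->2, 2->18, 3->4), giving [7, 2, 18, 4]. So prefix = [7, 2, 18, 4]. Then prefix[-1] = 4.

4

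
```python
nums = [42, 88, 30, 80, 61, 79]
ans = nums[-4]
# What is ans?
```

nums has length 6. Negative index -4 maps to positive index 6 + (-4) = 2. nums[2] = 30.

30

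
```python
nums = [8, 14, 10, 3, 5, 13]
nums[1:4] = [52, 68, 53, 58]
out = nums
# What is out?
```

nums starts as [8, 14, 10, 3, 5, 13] (length 6). The slice nums[1:4] covers indices [1, 2, 3] with values [14, 10, 3]. Replacing that slice with [52, 68, 53, 58] (different length) produces [8, 52, 68, 53, 58, 5, 13].

[8, 52, 68, 53, 58, 5, 13]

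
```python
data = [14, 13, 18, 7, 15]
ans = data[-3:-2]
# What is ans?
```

data has length 5. The slice data[-3:-2] selects indices [2] (2->18), giving [18].

[18]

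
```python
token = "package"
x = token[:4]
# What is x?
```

token has length 7. The slice token[:4] selects indices [0, 1, 2, 3] (0->'p', 1->'a', 2->'c', 3->'k'), giving 'pack'.

'pack'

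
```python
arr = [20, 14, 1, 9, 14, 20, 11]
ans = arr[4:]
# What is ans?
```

arr has length 7. The slice arr[4:] selects indices [4, 5, 6] (4->14, 5->20, 6->11), giving [14, 20, 11].

[14, 20, 11]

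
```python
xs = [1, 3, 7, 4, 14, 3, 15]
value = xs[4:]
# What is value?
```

xs has length 7. The slice xs[4:] selects indices [4, 5, 6] (4->14, 5->3, 6->15), giving [14, 3, 15].

[14, 3, 15]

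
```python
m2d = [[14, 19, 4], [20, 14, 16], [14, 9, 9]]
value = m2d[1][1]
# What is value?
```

m2d[1] = [20, 14, 16]. Taking column 1 of that row yields 14.

14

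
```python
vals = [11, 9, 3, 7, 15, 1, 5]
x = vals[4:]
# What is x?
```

vals has length 7. The slice vals[4:] selects indices [4, 5, 6] (4->15, 5->1, 6->5), giving [15, 1, 5].

[15, 1, 5]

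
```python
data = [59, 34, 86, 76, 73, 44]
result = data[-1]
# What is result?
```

data has length 6. Negative index -1 maps to positive index 6 + (-1) = 5. data[5] = 44.

44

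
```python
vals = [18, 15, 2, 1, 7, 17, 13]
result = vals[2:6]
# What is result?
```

vals has length 7. The slice vals[2:6] selects indices [2, 3, 4, 5] (2->2, 3->1, 4->7, 5->17), giving [2, 1, 7, 17].

[2, 1, 7, 17]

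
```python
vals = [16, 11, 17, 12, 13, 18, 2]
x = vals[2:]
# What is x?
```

vals has length 7. The slice vals[2:] selects indices [2, 3, 4, 5, 6] (2->17, 3->12, 4->13, 5->18, 6->2), giving [17, 12, 13, 18, 2].

[17, 12, 13, 18, 2]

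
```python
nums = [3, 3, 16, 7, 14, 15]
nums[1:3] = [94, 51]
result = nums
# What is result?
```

nums starts as [3, 3, 16, 7, 14, 15] (length 6). The slice nums[1:3] covers indices [1, 2] with values [3, 16]. Replacing that slice with [94, 51] (same length) produces [3, 94, 51, 7, 14, 15].

[3, 94, 51, 7, 14, 15]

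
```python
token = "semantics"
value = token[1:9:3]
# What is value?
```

token has length 9. The slice token[1:9:3] selects indices [1, 4, 7] (1->'e', 4->'n', 7->'c'), giving 'enc'.

'enc'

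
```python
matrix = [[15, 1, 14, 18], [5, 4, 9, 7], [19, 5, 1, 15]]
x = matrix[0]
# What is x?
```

matrix has 3 rows. Row 0 is [15, 1, 14, 18].

[15, 1, 14, 18]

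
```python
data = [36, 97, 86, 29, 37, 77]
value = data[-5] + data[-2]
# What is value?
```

data has length 6. Negative index -5 maps to positive index 6 + (-5) = 1. data[1] = 97.
data has length 6. Negative index -2 maps to positive index 6 + (-2) = 4. data[4] = 37.
Sum: 97 + 37 = 134.

134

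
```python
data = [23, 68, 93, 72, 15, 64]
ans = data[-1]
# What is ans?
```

data has length 6. Negative index -1 maps to positive index 6 + (-1) = 5. data[5] = 64.

64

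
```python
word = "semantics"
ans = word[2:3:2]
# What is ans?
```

word has length 9. The slice word[2:3:2] selects indices [2] (2->'m'), giving 'm'.

'm'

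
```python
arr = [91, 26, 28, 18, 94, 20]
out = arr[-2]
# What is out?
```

arr has length 6. Negative index -2 maps to positive index 6 + (-2) = 4. arr[4] = 94.

94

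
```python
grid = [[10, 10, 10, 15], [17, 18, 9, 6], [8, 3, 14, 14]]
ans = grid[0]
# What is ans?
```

grid has 3 rows. Row 0 is [10, 10, 10, 15].

[10, 10, 10, 15]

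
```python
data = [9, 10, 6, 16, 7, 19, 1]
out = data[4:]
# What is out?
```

data has length 7. The slice data[4:] selects indices [4, 5, 6] (4->7, 5->19, 6->1), giving [7, 19, 1].

[7, 19, 1]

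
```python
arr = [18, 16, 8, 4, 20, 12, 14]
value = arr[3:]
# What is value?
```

arr has length 7. The slice arr[3:] selects indices [3, 4, 5, 6] (3->4, 4->20, 5->12, 6->14), giving [4, 20, 12, 14].

[4, 20, 12, 14]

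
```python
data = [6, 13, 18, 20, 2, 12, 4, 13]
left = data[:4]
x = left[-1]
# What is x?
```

data has length 8. The slice data[:4] selects indices [0, 1, 2, 3] (0->6, 1->13, 2->18, 3->20), giving [6, 13, 18, 20]. So left = [6, 13, 18, 20]. Then left[-1] = 20.

20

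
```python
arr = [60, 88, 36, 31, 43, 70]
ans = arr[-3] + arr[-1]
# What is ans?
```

arr has length 6. Negative index -3 maps to positive index 6 + (-3) = 3. arr[3] = 31.
arr has length 6. Negative index -1 maps to positive index 6 + (-1) = 5. arr[5] = 70.
Sum: 31 + 70 = 101.

101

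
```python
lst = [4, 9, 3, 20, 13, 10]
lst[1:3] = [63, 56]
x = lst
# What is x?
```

lst starts as [4, 9, 3, 20, 13, 10] (length 6). The slice lst[1:3] covers indices [1, 2] with values [9, 3]. Replacing that slice with [63, 56] (same length) produces [4, 63, 56, 20, 13, 10].

[4, 63, 56, 20, 13, 10]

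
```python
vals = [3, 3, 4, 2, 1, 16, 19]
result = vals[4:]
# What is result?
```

vals has length 7. The slice vals[4:] selects indices [4, 5, 6] (4->1, 5->16, 6->19), giving [1, 16, 19].

[1, 16, 19]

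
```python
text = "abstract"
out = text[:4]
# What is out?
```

text has length 8. The slice text[:4] selects indices [0, 1, 2, 3] (0->'a', 1->'b', 2->'s', 3->'t'), giving 'abst'.

'abst'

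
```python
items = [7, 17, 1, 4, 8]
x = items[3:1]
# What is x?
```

items has length 5. The slice items[3:1] resolves to an empty index range, so the result is [].

[]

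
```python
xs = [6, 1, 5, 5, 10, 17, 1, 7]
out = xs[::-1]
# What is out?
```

xs has length 8. The slice xs[::-1] selects indices [7, 6, 5, 4, 3, 2, 1, 0] (7->7, 6->1, 5->17, 4->10, 3->5, 2->5, 1->1, 0->6), giving [7, 1, 17, 10, 5, 5, 1, 6].

[7, 1, 17, 10, 5, 5, 1, 6]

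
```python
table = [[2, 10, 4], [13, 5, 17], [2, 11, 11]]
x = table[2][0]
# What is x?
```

table[2] = [2, 11, 11]. Taking column 0 of that row yields 2.

2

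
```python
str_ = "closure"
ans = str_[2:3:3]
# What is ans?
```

str_ has length 7. The slice str_[2:3:3] selects indices [2] (2->'o'), giving 'o'.

'o'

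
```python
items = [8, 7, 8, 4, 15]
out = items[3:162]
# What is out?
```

items has length 5. The slice items[3:162] selects indices [3, 4] (3->4, 4->15), giving [4, 15].

[4, 15]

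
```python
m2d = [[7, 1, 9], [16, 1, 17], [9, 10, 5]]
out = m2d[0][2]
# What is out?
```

m2d[0] = [7, 1, 9]. Taking column 2 of that row yields 9.

9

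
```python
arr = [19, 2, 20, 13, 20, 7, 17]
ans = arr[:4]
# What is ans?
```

arr has length 7. The slice arr[:4] selects indices [0, 1, 2, 3] (0->19, 1->2, 2->20, 3->13), giving [19, 2, 20, 13].

[19, 2, 20, 13]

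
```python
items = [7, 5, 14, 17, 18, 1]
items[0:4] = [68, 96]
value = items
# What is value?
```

items starts as [7, 5, 14, 17, 18, 1] (length 6). The slice items[0:4] covers indices [0, 1, 2, 3] with values [7, 5, 14, 17]. Replacing that slice with [68, 96] (different length) produces [68, 96, 18, 1].

[68, 96, 18, 1]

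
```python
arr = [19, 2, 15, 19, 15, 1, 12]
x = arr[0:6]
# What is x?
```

arr has length 7. The slice arr[0:6] selects indices [0, 1, 2, 3, 4, 5] (0->19, 1->2, 2->15, 3->19, 4->15, 5->1), giving [19, 2, 15, 19, 15, 1].

[19, 2, 15, 19, 15, 1]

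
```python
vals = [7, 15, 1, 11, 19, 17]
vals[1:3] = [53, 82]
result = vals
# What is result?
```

vals starts as [7, 15, 1, 11, 19, 17] (length 6). The slice vals[1:3] covers indices [1, 2] with values [15, 1]. Replacing that slice with [53, 82] (same length) produces [7, 53, 82, 11, 19, 17].

[7, 53, 82, 11, 19, 17]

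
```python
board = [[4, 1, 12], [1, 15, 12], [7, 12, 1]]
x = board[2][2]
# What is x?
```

board[2] = [7, 12, 1]. Taking column 2 of that row yields 1.

1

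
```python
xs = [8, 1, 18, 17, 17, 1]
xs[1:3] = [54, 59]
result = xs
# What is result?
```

xs starts as [8, 1, 18, 17, 17, 1] (length 6). The slice xs[1:3] covers indices [1, 2] with values [1, 18]. Replacing that slice with [54, 59] (same length) produces [8, 54, 59, 17, 17, 1].

[8, 54, 59, 17, 17, 1]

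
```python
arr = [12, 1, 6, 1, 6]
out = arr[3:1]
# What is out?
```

arr has length 5. The slice arr[3:1] resolves to an empty index range, so the result is [].

[]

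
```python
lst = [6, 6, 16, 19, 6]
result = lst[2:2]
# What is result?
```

lst has length 5. The slice lst[2:2] resolves to an empty index range, so the result is [].

[]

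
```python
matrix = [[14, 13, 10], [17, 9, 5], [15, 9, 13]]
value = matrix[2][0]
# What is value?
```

matrix[2] = [15, 9, 13]. Taking column 0 of that row yields 15.

15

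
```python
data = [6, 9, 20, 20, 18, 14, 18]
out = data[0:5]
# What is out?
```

data has length 7. The slice data[0:5] selects indices [0, 1, 2, 3, 4] (0->6, 1->9, 2->20, 3->20, 4->18), giving [6, 9, 20, 20, 18].

[6, 9, 20, 20, 18]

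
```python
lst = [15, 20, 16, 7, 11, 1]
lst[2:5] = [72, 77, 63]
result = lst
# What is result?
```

lst starts as [15, 20, 16, 7, 11, 1] (length 6). The slice lst[2:5] covers indices [2, 3, 4] with values [16, 7, 11]. Replacing that slice with [72, 77, 63] (same length) produces [15, 20, 72, 77, 63, 1].

[15, 20, 72, 77, 63, 1]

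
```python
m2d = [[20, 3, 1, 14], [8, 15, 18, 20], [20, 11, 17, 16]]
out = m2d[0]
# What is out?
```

m2d has 3 rows. Row 0 is [20, 3, 1, 14].

[20, 3, 1, 14]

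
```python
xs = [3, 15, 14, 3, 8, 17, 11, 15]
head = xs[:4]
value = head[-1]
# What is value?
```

xs has length 8. The slice xs[:4] selects indices [0, 1, 2, 3] (0->3, 1->15, 2->14, 3->3), giving [3, 15, 14, 3]. So head = [3, 15, 14, 3]. Then head[-1] = 3.

3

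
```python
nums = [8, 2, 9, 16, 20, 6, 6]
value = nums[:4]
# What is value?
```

nums has length 7. The slice nums[:4] selects indices [0, 1, 2, 3] (0->8, 1->2, 2->9, 3->16), giving [8, 2, 9, 16].

[8, 2, 9, 16]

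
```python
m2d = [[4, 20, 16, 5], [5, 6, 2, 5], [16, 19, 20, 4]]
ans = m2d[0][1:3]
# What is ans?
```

m2d[0] = [4, 20, 16, 5]. m2d[0] has length 4. The slice m2d[0][1:3] selects indices [1, 2] (1->20, 2->16), giving [20, 16].

[20, 16]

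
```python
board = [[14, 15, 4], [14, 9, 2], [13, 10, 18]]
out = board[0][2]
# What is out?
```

board[0] = [14, 15, 4]. Taking column 2 of that row yields 4.

4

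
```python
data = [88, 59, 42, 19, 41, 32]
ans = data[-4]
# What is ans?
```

data has length 6. Negative index -4 maps to positive index 6 + (-4) = 2. data[2] = 42.

42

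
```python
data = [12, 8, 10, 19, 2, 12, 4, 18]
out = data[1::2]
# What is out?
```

data has length 8. The slice data[1::2] selects indices [1, 3, 5, 7] (1->8, 3->19, 5->12, 7->18), giving [8, 19, 12, 18].

[8, 19, 12, 18]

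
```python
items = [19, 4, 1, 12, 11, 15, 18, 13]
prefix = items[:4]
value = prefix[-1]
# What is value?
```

items has length 8. The slice items[:4] selects indices [0, 1, 2, 3] (0->19, 1->4, 2->1, 3->12), giving [19, 4, 1, 12]. So prefix = [19, 4, 1, 12]. Then prefix[-1] = 12.

12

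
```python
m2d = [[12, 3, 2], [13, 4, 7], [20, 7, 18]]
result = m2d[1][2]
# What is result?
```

m2d[1] = [13, 4, 7]. Taking column 2 of that row yields 7.

7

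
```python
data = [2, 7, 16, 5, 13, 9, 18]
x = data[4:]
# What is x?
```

data has length 7. The slice data[4:] selects indices [4, 5, 6] (4->13, 5->9, 6->18), giving [13, 9, 18].

[13, 9, 18]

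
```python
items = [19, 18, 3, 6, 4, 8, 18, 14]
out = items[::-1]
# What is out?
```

items has length 8. The slice items[::-1] selects indices [7, 6, 5, 4, 3, 2, 1, 0] (7->14, 6->18, 5->8, 4->4, 3->6, 2->3, 1->18, 0->19), giving [14, 18, 8, 4, 6, 3, 18, 19].

[14, 18, 8, 4, 6, 3, 18, 19]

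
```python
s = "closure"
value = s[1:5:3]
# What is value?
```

s has length 7. The slice s[1:5:3] selects indices [1, 4] (1->'l', 4->'u'), giving 'lu'.

'lu'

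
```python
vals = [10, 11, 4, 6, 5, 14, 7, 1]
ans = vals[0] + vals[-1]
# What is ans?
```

vals has length 8. vals[0] = 10.
vals has length 8. Negative index -1 maps to positive index 8 + (-1) = 7. vals[7] = 1.
Sum: 10 + 1 = 11.

11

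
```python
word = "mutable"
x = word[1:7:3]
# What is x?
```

word has length 7. The slice word[1:7:3] selects indices [1, 4] (1->'u', 4->'b'), giving 'ub'.

'ub'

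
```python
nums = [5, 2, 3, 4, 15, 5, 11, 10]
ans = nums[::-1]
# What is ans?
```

nums has length 8. The slice nums[::-1] selects indices [7, 6, 5, 4, 3, 2, 1, 0] (7->10, 6->11, 5->5, 4->15, 3->4, 2->3, 1->2, 0->5), giving [10, 11, 5, 15, 4, 3, 2, 5].

[10, 11, 5, 15, 4, 3, 2, 5]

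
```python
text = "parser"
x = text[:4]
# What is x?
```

text has length 6. The slice text[:4] selects indices [0, 1, 2, 3] (0->'p', 1->'a', 2->'r', 3->'s'), giving 'pars'.

'pars'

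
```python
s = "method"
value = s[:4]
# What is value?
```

s has length 6. The slice s[:4] selects indices [0, 1, 2, 3] (0->'m', 1->'e', 2->'t', 3->'h'), giving 'meth'.

'meth'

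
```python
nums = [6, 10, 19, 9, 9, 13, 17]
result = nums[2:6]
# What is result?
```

nums has length 7. The slice nums[2:6] selects indices [2, 3, 4, 5] (2->19, 3->9, 4->9, 5->13), giving [19, 9, 9, 13].

[19, 9, 9, 13]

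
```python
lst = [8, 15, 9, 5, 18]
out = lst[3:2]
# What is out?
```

lst has length 5. The slice lst[3:2] resolves to an empty index range, so the result is [].

[]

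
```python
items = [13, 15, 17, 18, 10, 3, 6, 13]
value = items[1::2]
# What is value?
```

items has length 8. The slice items[1::2] selects indices [1, 3, 5, 7] (1->15, 3->18, 5->3, 7->13), giving [15, 18, 3, 13].

[15, 18, 3, 13]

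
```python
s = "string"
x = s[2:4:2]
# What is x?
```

s has length 6. The slice s[2:4:2] selects indices [2] (2->'r'), giving 'r'.

'r'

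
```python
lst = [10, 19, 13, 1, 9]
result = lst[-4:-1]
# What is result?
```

lst has length 5. The slice lst[-4:-1] selects indices [1, 2, 3] (1->19, 2->13, 3->1), giving [19, 13, 1].

[19, 13, 1]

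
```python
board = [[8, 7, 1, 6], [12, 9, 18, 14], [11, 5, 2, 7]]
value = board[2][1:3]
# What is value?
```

board[2] = [11, 5, 2, 7]. board[2] has length 4. The slice board[2][1:3] selects indices [1, 2] (1->5, 2->2), giving [5, 2].

[5, 2]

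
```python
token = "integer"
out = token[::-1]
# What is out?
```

token has length 7. The slice token[::-1] selects indices [6, 5, 4, 3, 2, 1, 0] (6->'r', 5->'e', 4->'g', 3->'e', 2->'t', 1->'n', 0->'i'), giving 'regetni'.

'regetni'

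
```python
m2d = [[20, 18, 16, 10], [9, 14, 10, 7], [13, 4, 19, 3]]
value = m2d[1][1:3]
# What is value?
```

m2d[1] = [9, 14, 10, 7]. m2d[1] has length 4. The slice m2d[1][1:3] selects indices [1, 2] (1->14, 2->10), giving [14, 10].

[14, 10]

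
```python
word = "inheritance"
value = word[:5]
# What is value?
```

word has length 11. The slice word[:5] selects indices [0, 1, 2, 3, 4] (0->'i', 1->'n', 2->'h', 3->'e', 4->'r'), giving 'inher'.

'inher'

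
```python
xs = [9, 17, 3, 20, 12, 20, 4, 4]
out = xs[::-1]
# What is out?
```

xs has length 8. The slice xs[::-1] selects indices [7, 6, 5, 4, 3, 2, 1, 0] (7->4, 6->4, 5->20, 4->12, 3->20, 2->3, 1->17, 0->9), giving [4, 4, 20, 12, 20, 3, 17, 9].

[4, 4, 20, 12, 20, 3, 17, 9]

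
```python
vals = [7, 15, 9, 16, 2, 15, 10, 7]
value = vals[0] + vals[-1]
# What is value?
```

vals has length 8. vals[0] = 7.
vals has length 8. Negative index -1 maps to positive index 8 + (-1) = 7. vals[7] = 7.
Sum: 7 + 7 = 14.

14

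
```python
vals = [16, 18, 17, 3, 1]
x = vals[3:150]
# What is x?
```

vals has length 5. The slice vals[3:150] selects indices [3, 4] (3->3, 4->1), giving [3, 1].

[3, 1]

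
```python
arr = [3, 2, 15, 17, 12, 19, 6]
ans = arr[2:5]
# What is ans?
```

arr has length 7. The slice arr[2:5] selects indices [2, 3, 4] (2->15, 3->17, 4->12), giving [15, 17, 12].

[15, 17, 12]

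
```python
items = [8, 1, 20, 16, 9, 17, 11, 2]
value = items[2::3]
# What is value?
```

items has length 8. The slice items[2::3] selects indices [2, 5] (2->20, 5->17), giving [20, 17].

[20, 17]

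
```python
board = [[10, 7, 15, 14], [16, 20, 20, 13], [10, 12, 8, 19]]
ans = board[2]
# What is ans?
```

board has 3 rows. Row 2 is [10, 12, 8, 19].

[10, 12, 8, 19]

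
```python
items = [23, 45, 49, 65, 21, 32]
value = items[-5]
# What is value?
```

items has length 6. Negative index -5 maps to positive index 6 + (-5) = 1. items[1] = 45.

45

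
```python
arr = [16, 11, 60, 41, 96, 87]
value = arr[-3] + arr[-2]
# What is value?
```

arr has length 6. Negative index -3 maps to positive index 6 + (-3) = 3. arr[3] = 41.
arr has length 6. Negative index -2 maps to positive index 6 + (-2) = 4. arr[4] = 96.
Sum: 41 + 96 = 137.

137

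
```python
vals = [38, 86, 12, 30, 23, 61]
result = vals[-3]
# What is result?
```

vals has length 6. Negative index -3 maps to positive index 6 + (-3) = 3. vals[3] = 30.

30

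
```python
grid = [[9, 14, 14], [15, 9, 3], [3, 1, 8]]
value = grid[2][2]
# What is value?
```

grid[2] = [3, 1, 8]. Taking column 2 of that row yields 8.

8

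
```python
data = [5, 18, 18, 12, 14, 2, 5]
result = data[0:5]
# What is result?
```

data has length 7. The slice data[0:5] selects indices [0, 1, 2, 3, 4] (0->5, 1->18, 2->18, 3->12, 4->14), giving [5, 18, 18, 12, 14].

[5, 18, 18, 12, 14]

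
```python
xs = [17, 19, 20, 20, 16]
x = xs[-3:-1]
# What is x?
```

xs has length 5. The slice xs[-3:-1] selects indices [2, 3] (2->20, 3->20), giving [20, 20].

[20, 20]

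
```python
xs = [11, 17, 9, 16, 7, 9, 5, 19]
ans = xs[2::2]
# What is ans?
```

xs has length 8. The slice xs[2::2] selects indices [2, 4, 6] (2->9, 4->7, 6->5), giving [9, 7, 5].

[9, 7, 5]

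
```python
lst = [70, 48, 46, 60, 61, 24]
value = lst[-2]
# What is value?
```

lst has length 6. Negative index -2 maps to positive index 6 + (-2) = 4. lst[4] = 61.

61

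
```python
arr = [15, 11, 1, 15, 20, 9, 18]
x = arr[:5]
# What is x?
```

arr has length 7. The slice arr[:5] selects indices [0, 1, 2, 3, 4] (0->15, 1->11, 2->1, 3->15, 4->20), giving [15, 11, 1, 15, 20].

[15, 11, 1, 15, 20]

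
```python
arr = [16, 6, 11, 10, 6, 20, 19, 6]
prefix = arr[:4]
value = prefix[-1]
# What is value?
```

arr has length 8. The slice arr[:4] selects indices [0, 1, 2, 3] (0->16, 1->6, 2->11, 3->10), giving [16, 6, 11, 10]. So prefix = [16, 6, 11, 10]. Then prefix[-1] = 10.

10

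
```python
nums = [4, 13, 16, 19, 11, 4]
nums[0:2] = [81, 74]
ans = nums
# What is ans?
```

nums starts as [4, 13, 16, 19, 11, 4] (length 6). The slice nums[0:2] covers indices [0, 1] with values [4, 13]. Replacing that slice with [81, 74] (same length) produces [81, 74, 16, 19, 11, 4].

[81, 74, 16, 19, 11, 4]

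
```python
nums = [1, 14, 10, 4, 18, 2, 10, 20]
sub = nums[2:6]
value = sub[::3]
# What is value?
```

nums has length 8. The slice nums[2:6] selects indices [2, 3, 4, 5] (2->10, 3->4, 4->18, 5->2), giving [10, 4, 18, 2]. So sub = [10, 4, 18, 2]. sub has length 4. The slice sub[::3] selects indices [0, 3] (0->10, 3->2), giving [10, 2].

[10, 2]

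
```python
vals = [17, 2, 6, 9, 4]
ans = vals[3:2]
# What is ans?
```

vals has length 5. The slice vals[3:2] resolves to an empty index range, so the result is [].

[]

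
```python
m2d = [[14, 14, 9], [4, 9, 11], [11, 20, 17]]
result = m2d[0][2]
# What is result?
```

m2d[0] = [14, 14, 9]. Taking column 2 of that row yields 9.

9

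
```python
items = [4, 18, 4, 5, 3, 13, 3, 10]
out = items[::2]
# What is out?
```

items has length 8. The slice items[::2] selects indices [0, 2, 4, 6] (0->4, 2->4, 4->3, 6->3), giving [4, 4, 3, 3].

[4, 4, 3, 3]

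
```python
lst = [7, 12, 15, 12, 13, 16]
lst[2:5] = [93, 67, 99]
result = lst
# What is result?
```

lst starts as [7, 12, 15, 12, 13, 16] (length 6). The slice lst[2:5] covers indices [2, 3, 4] with values [15, 12, 13]. Replacing that slice with [93, 67, 99] (same length) produces [7, 12, 93, 67, 99, 16].

[7, 12, 93, 67, 99, 16]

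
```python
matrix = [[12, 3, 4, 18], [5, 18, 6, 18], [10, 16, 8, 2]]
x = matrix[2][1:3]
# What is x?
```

matrix[2] = [10, 16, 8, 2]. matrix[2] has length 4. The slice matrix[2][1:3] selects indices [1, 2] (1->16, 2->8), giving [16, 8].

[16, 8]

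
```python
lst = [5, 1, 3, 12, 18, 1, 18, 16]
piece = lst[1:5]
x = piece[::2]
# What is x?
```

lst has length 8. The slice lst[1:5] selects indices [1, 2, 3, 4] (1->1, 2->3, 3->12, 4->18), giving [1, 3, 12, 18]. So piece = [1, 3, 12, 18]. piece has length 4. The slice piece[::2] selects indices [0, 2] (0->1, 2->12), giving [1, 12].

[1, 12]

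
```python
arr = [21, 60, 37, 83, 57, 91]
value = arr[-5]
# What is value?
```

arr has length 6. Negative index -5 maps to positive index 6 + (-5) = 1. arr[1] = 60.

60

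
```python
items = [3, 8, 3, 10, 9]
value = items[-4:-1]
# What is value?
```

items has length 5. The slice items[-4:-1] selects indices [1, 2, 3] (1->8, 2->3, 3->10), giving [8, 3, 10].

[8, 3, 10]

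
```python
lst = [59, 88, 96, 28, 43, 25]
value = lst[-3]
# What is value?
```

lst has length 6. Negative index -3 maps to positive index 6 + (-3) = 3. lst[3] = 28.

28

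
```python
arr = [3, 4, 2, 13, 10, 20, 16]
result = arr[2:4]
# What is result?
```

arr has length 7. The slice arr[2:4] selects indices [2, 3] (2->2, 3->13), giving [2, 13].

[2, 13]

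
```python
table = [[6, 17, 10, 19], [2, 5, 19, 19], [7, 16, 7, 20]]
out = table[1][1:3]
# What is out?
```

table[1] = [2, 5, 19, 19]. table[1] has length 4. The slice table[1][1:3] selects indices [1, 2] (1->5, 2->19), giving [5, 19].

[5, 19]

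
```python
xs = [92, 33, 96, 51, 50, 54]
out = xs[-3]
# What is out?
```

xs has length 6. Negative index -3 maps to positive index 6 + (-3) = 3. xs[3] = 51.

51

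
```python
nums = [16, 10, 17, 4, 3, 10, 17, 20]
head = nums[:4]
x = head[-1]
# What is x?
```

nums has length 8. The slice nums[:4] selects indices [0, 1, 2, 3] (0->16, 1->10, 2->17, 3->4), giving [16, 10, 17, 4]. So head = [16, 10, 17, 4]. Then head[-1] = 4.

4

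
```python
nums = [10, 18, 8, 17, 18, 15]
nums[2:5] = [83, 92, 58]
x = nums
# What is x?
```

nums starts as [10, 18, 8, 17, 18, 15] (length 6). The slice nums[2:5] covers indices [2, 3, 4] with values [8, 17, 18]. Replacing that slice with [83, 92, 58] (same length) produces [10, 18, 83, 92, 58, 15].

[10, 18, 83, 92, 58, 15]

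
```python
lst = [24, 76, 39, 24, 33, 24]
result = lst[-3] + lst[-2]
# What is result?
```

lst has length 6. Negative index -3 maps to positive index 6 + (-3) = 3. lst[3] = 24.
lst has length 6. Negative index -2 maps to positive index 6 + (-2) = 4. lst[4] = 33.
Sum: 24 + 33 = 57.

57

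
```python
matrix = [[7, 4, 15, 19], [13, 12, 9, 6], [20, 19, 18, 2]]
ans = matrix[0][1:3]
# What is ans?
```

matrix[0] = [7, 4, 15, 19]. matrix[0] has length 4. The slice matrix[0][1:3] selects indices [1, 2] (1->4, 2->15), giving [4, 15].

[4, 15]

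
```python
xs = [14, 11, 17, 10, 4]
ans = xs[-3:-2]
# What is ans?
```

xs has length 5. The slice xs[-3:-2] selects indices [2] (2->17), giving [17].

[17]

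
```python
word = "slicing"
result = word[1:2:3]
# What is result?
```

word has length 7. The slice word[1:2:3] selects indices [1] (1->'l'), giving 'l'.

'l'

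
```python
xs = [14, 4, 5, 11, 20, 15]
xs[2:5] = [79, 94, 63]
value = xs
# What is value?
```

xs starts as [14, 4, 5, 11, 20, 15] (length 6). The slice xs[2:5] covers indices [2, 3, 4] with values [5, 11, 20]. Replacing that slice with [79, 94, 63] (same length) produces [14, 4, 79, 94, 63, 15].

[14, 4, 79, 94, 63, 15]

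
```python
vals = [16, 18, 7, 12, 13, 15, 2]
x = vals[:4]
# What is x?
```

vals has length 7. The slice vals[:4] selects indices [0, 1, 2, 3] (0->16, 1->18, 2->7, 3->12), giving [16, 18, 7, 12].

[16, 18, 7, 12]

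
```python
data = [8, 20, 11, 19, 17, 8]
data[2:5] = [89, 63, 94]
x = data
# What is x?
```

data starts as [8, 20, 11, 19, 17, 8] (length 6). The slice data[2:5] covers indices [2, 3, 4] with values [11, 19, 17]. Replacing that slice with [89, 63, 94] (same length) produces [8, 20, 89, 63, 94, 8].

[8, 20, 89, 63, 94, 8]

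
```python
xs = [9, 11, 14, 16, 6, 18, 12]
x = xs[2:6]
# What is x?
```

xs has length 7. The slice xs[2:6] selects indices [2, 3, 4, 5] (2->14, 3->16, 4->6, 5->18), giving [14, 16, 6, 18].

[14, 16, 6, 18]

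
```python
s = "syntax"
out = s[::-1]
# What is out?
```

s has length 6. The slice s[::-1] selects indices [5, 4, 3, 2, 1, 0] (5->'x', 4->'a', 3->'t', 2->'n', 1->'y', 0->'s'), giving 'xatnys'.

'xatnys'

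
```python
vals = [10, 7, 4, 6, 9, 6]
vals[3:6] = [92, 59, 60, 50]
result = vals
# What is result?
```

vals starts as [10, 7, 4, 6, 9, 6] (length 6). The slice vals[3:6] covers indices [3, 4, 5] with values [6, 9, 6]. Replacing that slice with [92, 59, 60, 50] (different length) produces [10, 7, 4, 92, 59, 60, 50].

[10, 7, 4, 92, 59, 60, 50]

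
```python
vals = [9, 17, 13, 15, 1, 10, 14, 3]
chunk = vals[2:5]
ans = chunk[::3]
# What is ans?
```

vals has length 8. The slice vals[2:5] selects indices [2, 3, 4] (2->13, 3->15, 4->1), giving [13, 15, 1]. So chunk = [13, 15, 1]. chunk has length 3. The slice chunk[::3] selects indices [0] (0->13), giving [13].

[13]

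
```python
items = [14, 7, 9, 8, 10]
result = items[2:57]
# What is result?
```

items has length 5. The slice items[2:57] selects indices [2, 3, 4] (2->9, 3->8, 4->10), giving [9, 8, 10].

[9, 8, 10]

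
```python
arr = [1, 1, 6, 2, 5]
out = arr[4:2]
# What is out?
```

arr has length 5. The slice arr[4:2] resolves to an empty index range, so the result is [].

[]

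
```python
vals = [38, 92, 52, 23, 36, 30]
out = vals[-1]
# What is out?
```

vals has length 6. Negative index -1 maps to positive index 6 + (-1) = 5. vals[5] = 30.

30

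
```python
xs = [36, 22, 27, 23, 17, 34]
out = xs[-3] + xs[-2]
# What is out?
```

xs has length 6. Negative index -3 maps to positive index 6 + (-3) = 3. xs[3] = 23.
xs has length 6. Negative index -2 maps to positive index 6 + (-2) = 4. xs[4] = 17.
Sum: 23 + 17 = 40.

40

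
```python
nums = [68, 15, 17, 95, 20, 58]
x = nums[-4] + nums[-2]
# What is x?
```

nums has length 6. Negative index -4 maps to positive index 6 + (-4) = 2. nums[2] = 17.
nums has length 6. Negative index -2 maps to positive index 6 + (-2) = 4. nums[4] = 20.
Sum: 17 + 20 = 37.

37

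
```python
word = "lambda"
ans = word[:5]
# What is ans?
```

word has length 6. The slice word[:5] selects indices [0, 1, 2, 3, 4] (0->'l', 1->'a', 2->'m', 3->'b', 4->'d'), giving 'lambd'.

'lambd'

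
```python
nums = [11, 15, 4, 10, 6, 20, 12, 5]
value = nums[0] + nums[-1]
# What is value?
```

nums has length 8. nums[0] = 11.
nums has length 8. Negative index -1 maps to positive index 8 + (-1) = 7. nums[7] = 5.
Sum: 11 + 5 = 16.

16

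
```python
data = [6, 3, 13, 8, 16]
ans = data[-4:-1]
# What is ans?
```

data has length 5. The slice data[-4:-1] selects indices [1, 2, 3] (1->3, 2->13, 3->8), giving [3, 13, 8].

[3, 13, 8]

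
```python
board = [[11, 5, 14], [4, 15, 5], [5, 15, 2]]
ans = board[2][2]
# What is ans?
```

board[2] = [5, 15, 2]. Taking column 2 of that row yields 2.

2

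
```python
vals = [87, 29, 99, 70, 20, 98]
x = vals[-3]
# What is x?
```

vals has length 6. Negative index -3 maps to positive index 6 + (-3) = 3. vals[3] = 70.

70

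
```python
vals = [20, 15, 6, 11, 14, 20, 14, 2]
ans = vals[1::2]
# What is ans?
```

vals has length 8. The slice vals[1::2] selects indices [1, 3, 5, 7] (1->15, 3->11, 5->20, 7->2), giving [15, 11, 20, 2].

[15, 11, 20, 2]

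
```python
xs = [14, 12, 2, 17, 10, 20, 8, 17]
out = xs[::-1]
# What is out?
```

xs has length 8. The slice xs[::-1] selects indices [7, 6, 5, 4, 3, 2, 1, 0] (7->17, 6->8, 5->20, 4->10, 3->17, 2->2, 1->12, 0->14), giving [17, 8, 20, 10, 17, 2, 12, 14].

[17, 8, 20, 10, 17, 2, 12, 14]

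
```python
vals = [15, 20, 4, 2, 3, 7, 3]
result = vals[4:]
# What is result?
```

vals has length 7. The slice vals[4:] selects indices [4, 5, 6] (4->3, 5->7, 6->3), giving [3, 7, 3].

[3, 7, 3]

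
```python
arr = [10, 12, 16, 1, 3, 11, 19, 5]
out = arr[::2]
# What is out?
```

arr has length 8. The slice arr[::2] selects indices [0, 2, 4, 6] (0->10, 2->16, 4->3, 6->19), giving [10, 16, 3, 19].

[10, 16, 3, 19]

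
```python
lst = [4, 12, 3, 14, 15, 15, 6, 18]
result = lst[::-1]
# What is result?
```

lst has length 8. The slice lst[::-1] selects indices [7, 6, 5, 4, 3, 2, 1, 0] (7->18, 6->6, 5->15, 4->15, 3->14, 2->3, 1->12, 0->4), giving [18, 6, 15, 15, 14, 3, 12, 4].

[18, 6, 15, 15, 14, 3, 12, 4]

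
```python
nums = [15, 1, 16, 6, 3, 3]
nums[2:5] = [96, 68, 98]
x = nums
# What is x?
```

nums starts as [15, 1, 16, 6, 3, 3] (length 6). The slice nums[2:5] covers indices [2, 3, 4] with values [16, 6, 3]. Replacing that slice with [96, 68, 98] (same length) produces [15, 1, 96, 68, 98, 3].

[15, 1, 96, 68, 98, 3]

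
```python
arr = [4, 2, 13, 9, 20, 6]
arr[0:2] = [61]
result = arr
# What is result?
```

arr starts as [4, 2, 13, 9, 20, 6] (length 6). The slice arr[0:2] covers indices [0, 1] with values [4, 2]. Replacing that slice with [61] (different length) produces [61, 13, 9, 20, 6].

[61, 13, 9, 20, 6]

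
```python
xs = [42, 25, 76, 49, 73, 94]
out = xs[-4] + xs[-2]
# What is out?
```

xs has length 6. Negative index -4 maps to positive index 6 + (-4) = 2. xs[2] = 76.
xs has length 6. Negative index -2 maps to positive index 6 + (-2) = 4. xs[4] = 73.
Sum: 76 + 73 = 149.

149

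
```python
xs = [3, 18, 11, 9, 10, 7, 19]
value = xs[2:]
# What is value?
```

xs has length 7. The slice xs[2:] selects indices [2, 3, 4, 5, 6] (2->11, 3->9, 4->10, 5->7, 6->19), giving [11, 9, 10, 7, 19].

[11, 9, 10, 7, 19]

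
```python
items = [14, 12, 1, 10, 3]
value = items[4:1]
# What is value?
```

items has length 5. The slice items[4:1] resolves to an empty index range, so the result is [].

[]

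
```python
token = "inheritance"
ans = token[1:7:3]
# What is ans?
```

token has length 11. The slice token[1:7:3] selects indices [1, 4] (1->'n', 4->'r'), giving 'nr'.

'nr'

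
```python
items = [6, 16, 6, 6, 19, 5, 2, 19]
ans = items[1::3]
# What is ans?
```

items has length 8. The slice items[1::3] selects indices [1, 4, 7] (1->16, 4->19, 7->19), giving [16, 19, 19].

[16, 19, 19]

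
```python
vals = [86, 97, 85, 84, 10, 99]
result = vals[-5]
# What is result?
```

vals has length 6. Negative index -5 maps to positive index 6 + (-5) = 1. vals[1] = 97.

97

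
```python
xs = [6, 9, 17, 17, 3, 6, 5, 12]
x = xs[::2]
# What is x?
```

xs has length 8. The slice xs[::2] selects indices [0, 2, 4, 6] (0->6, 2->17, 4->3, 6->5), giving [6, 17, 3, 5].

[6, 17, 3, 5]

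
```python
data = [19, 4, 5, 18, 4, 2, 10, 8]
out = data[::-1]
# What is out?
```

data has length 8. The slice data[::-1] selects indices [7, 6, 5, 4, 3, 2, 1, 0] (7->8, 6->10, 5->2, 4->4, 3->18, 2->5, 1->4, 0->19), giving [8, 10, 2, 4, 18, 5, 4, 19].

[8, 10, 2, 4, 18, 5, 4, 19]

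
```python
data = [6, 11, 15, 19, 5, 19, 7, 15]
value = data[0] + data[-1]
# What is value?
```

data has length 8. data[0] = 6.
data has length 8. Negative index -1 maps to positive index 8 + (-1) = 7. data[7] = 15.
Sum: 6 + 15 = 21.

21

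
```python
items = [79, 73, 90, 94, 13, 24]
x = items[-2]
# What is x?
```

items has length 6. Negative index -2 maps to positive index 6 + (-2) = 4. items[4] = 13.

13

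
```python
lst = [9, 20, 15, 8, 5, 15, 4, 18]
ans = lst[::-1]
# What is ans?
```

lst has length 8. The slice lst[::-1] selects indices [7, 6, 5, 4, 3, 2, 1, 0] (7->18, 6->4, 5->15, 4->5, 3->8, 2->15, 1->20, 0->9), giving [18, 4, 15, 5, 8, 15, 20, 9].

[18, 4, 15, 5, 8, 15, 20, 9]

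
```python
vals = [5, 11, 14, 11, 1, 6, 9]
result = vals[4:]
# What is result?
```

vals has length 7. The slice vals[4:] selects indices [4, 5, 6] (4->1, 5->6, 6->9), giving [1, 6, 9].

[1, 6, 9]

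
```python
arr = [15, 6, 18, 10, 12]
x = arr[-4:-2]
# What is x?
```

arr has length 5. The slice arr[-4:-2] selects indices [1, 2] (1->6, 2->18), giving [6, 18].

[6, 18]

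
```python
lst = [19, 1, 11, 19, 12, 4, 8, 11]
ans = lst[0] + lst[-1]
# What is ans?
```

lst has length 8. lst[0] = 19.
lst has length 8. Negative index -1 maps to positive index 8 + (-1) = 7. lst[7] = 11.
Sum: 19 + 11 = 30.

30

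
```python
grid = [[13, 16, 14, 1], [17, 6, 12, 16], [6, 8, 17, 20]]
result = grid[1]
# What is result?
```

grid has 3 rows. Row 1 is [17, 6, 12, 16].

[17, 6, 12, 16]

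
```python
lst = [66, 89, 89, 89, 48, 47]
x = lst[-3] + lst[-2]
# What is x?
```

lst has length 6. Negative index -3 maps to positive index 6 + (-3) = 3. lst[3] = 89.
lst has length 6. Negative index -2 maps to positive index 6 + (-2) = 4. lst[4] = 48.
Sum: 89 + 48 = 137.

137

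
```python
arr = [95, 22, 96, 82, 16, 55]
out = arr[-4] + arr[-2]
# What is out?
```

arr has length 6. Negative index -4 maps to positive index 6 + (-4) = 2. arr[2] = 96.
arr has length 6. Negative index -2 maps to positive index 6 + (-2) = 4. arr[4] = 16.
Sum: 96 + 16 = 112.

112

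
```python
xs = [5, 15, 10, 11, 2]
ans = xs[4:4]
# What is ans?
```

xs has length 5. The slice xs[4:4] resolves to an empty index range, so the result is [].

[]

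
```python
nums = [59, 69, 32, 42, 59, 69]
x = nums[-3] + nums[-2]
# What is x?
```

nums has length 6. Negative index -3 maps to positive index 6 + (-3) = 3. nums[3] = 42.
nums has length 6. Negative index -2 maps to positive index 6 + (-2) = 4. nums[4] = 59.
Sum: 42 + 59 = 101.

101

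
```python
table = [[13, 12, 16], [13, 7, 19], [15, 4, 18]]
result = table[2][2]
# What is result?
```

table[2] = [15, 4, 18]. Taking column 2 of that row yields 18.

18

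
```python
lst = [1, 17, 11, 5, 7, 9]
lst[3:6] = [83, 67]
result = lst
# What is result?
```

lst starts as [1, 17, 11, 5, 7, 9] (length 6). The slice lst[3:6] covers indices [3, 4, 5] with values [5, 7, 9]. Replacing that slice with [83, 67] (different length) produces [1, 17, 11, 83, 67].

[1, 17, 11, 83, 67]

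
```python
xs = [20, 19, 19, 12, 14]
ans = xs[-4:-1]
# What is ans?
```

xs has length 5. The slice xs[-4:-1] selects indices [1, 2, 3] (1->19, 2->19, 3->12), giving [19, 19, 12].

[19, 19, 12]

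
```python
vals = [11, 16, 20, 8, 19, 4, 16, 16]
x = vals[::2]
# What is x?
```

vals has length 8. The slice vals[::2] selects indices [0, 2, 4, 6] (0->11, 2->20, 4->19, 6->16), giving [11, 20, 19, 16].

[11, 20, 19, 16]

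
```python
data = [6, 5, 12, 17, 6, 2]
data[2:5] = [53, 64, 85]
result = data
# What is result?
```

data starts as [6, 5, 12, 17, 6, 2] (length 6). The slice data[2:5] covers indices [2, 3, 4] with values [12, 17, 6]. Replacing that slice with [53, 64, 85] (same length) produces [6, 5, 53, 64, 85, 2].

[6, 5, 53, 64, 85, 2]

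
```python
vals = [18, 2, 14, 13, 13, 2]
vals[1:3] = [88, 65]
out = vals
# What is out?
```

vals starts as [18, 2, 14, 13, 13, 2] (length 6). The slice vals[1:3] covers indices [1, 2] with values [2, 14]. Replacing that slice with [88, 65] (same length) produces [18, 88, 65, 13, 13, 2].

[18, 88, 65, 13, 13, 2]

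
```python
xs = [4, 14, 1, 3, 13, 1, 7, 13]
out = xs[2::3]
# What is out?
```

xs has length 8. The slice xs[2::3] selects indices [2, 5] (2->1, 5->1), giving [1, 1].

[1, 1]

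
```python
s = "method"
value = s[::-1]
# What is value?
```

s has length 6. The slice s[::-1] selects indices [5, 4, 3, 2, 1, 0] (5->'d', 4->'o', 3->'h', 2->'t', 1->'e', 0->'m'), giving 'dohtem'.

'dohtem'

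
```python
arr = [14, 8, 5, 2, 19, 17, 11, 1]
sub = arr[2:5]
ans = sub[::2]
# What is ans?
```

arr has length 8. The slice arr[2:5] selects indices [2, 3, 4] (2->5, 3->2, 4->19), giving [5, 2, 19]. So sub = [5, 2, 19]. sub has length 3. The slice sub[::2] selects indices [0, 2] (0->5, 2->19), giving [5, 19].

[5, 19]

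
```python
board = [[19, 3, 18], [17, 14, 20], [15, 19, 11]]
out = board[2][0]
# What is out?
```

board[2] = [15, 19, 11]. Taking column 0 of that row yields 15.

15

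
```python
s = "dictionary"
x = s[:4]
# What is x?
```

s has length 10. The slice s[:4] selects indices [0, 1, 2, 3] (0->'d', 1->'i', 2->'c', 3->'t'), giving 'dict'.

'dict'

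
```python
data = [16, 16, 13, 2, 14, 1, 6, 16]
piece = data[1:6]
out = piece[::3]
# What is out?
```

data has length 8. The slice data[1:6] selects indices [1, 2, 3, 4, 5] (1->16, 2->13, 3->2, 4->14, 5->1), giving [16, 13, 2, 14, 1]. So piece = [16, 13, 2, 14, 1]. piece has length 5. The slice piece[::3] selects indices [0, 3] (0->16, 3->14), giving [16, 14].

[16, 14]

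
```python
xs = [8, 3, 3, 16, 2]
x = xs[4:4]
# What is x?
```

xs has length 5. The slice xs[4:4] resolves to an empty index range, so the result is [].

[]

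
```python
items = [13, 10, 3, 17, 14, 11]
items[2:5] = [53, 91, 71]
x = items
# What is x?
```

items starts as [13, 10, 3, 17, 14, 11] (length 6). The slice items[2:5] covers indices [2, 3, 4] with values [3, 17, 14]. Replacing that slice with [53, 91, 71] (same length) produces [13, 10, 53, 91, 71, 11].

[13, 10, 53, 91, 71, 11]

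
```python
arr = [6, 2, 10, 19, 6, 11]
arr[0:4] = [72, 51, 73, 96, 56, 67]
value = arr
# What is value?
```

arr starts as [6, 2, 10, 19, 6, 11] (length 6). The slice arr[0:4] covers indices [0, 1, 2, 3] with values [6, 2, 10, 19]. Replacing that slice with [72, 51, 73, 96, 56, 67] (different length) produces [72, 51, 73, 96, 56, 67, 6, 11].

[72, 51, 73, 96, 56, 67, 6, 11]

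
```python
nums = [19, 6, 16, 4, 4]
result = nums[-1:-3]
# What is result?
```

nums has length 5. The slice nums[-1:-3] resolves to an empty index range, so the result is [].

[]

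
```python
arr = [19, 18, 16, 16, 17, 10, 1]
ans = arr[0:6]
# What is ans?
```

arr has length 7. The slice arr[0:6] selects indices [0, 1, 2, 3, 4, 5] (0->19, 1->18, 2->16, 3->16, 4->17, 5->10), giving [19, 18, 16, 16, 17, 10].

[19, 18, 16, 16, 17, 10]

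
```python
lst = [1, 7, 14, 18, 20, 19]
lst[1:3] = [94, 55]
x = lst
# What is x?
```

lst starts as [1, 7, 14, 18, 20, 19] (length 6). The slice lst[1:3] covers indices [1, 2] with values [7, 14]. Replacing that slice with [94, 55] (same length) produces [1, 94, 55, 18, 20, 19].

[1, 94, 55, 18, 20, 19]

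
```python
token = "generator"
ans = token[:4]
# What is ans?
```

token has length 9. The slice token[:4] selects indices [0, 1, 2, 3] (0->'g', 1->'e', 2->'n', 3->'e'), giving 'gene'.

'gene'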